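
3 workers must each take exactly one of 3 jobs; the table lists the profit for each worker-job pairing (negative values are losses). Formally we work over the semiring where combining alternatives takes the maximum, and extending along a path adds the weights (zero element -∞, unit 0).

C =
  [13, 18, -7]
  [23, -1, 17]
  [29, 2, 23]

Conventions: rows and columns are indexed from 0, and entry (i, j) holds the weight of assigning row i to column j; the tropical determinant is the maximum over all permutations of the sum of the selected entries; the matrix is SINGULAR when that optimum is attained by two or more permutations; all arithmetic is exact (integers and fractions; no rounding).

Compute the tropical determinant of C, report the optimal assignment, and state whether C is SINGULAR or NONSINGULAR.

σ = (0, 1, 2): 13 + (-1) + 23 = 35
σ = (0, 2, 1): 13 + 17 + 2 = 32
σ = (1, 0, 2): 18 + 23 + 23 = 64
σ = (1, 2, 0): 18 + 17 + 29 = 64
σ = (2, 0, 1): (-7) + 23 + 2 = 18
σ = (2, 1, 0): (-7) + (-1) + 29 = 21
Optimal value attained by: σ = (1, 0, 2).
Answer: det⊕(C) = 64; verdict: SINGULAR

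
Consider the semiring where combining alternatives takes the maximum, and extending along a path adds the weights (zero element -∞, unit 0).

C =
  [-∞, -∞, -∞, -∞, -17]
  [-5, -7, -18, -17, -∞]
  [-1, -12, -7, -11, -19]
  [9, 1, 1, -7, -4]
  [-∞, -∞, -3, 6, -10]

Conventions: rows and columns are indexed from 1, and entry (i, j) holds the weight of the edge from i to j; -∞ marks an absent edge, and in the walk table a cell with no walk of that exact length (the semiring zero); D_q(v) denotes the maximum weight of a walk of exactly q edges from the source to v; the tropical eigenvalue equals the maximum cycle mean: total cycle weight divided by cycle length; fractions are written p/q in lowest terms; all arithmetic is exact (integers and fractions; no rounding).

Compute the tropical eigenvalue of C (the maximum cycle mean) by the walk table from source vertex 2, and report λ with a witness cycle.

q=0: [-∞, 0, -∞, -∞, -∞]
q=1: [-5, -7, -18, -17, -∞]
q=2: [-8, -14, -16, -24, -21]
q=3: [-15, -21, -23, -15, -25]
q=4: [-6, -14, -14, -19, -19]
q=5: [-10, -18, -18, -13, -23]
Optimal cycle mean attained by: cycle 4->5->4, total (-4) + 6, length 2.
Answer: λ = 1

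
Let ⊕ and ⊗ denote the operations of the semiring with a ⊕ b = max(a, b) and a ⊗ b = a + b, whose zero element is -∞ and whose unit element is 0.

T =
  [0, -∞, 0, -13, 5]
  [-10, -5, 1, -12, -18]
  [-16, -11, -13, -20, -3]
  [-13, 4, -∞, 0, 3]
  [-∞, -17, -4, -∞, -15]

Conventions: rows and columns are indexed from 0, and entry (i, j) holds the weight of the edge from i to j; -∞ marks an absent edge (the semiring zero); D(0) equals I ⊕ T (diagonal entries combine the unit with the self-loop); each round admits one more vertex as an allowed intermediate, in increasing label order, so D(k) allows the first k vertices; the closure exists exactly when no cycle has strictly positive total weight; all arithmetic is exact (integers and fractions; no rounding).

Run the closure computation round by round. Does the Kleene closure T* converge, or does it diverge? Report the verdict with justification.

D(0):
  [0, -∞, 0, -13, 5]
  [-10, 0, 1, -12, -18]
  [-16, -11, 0, -20, -3]
  [-13, 4, -∞, 0, 3]
  [-∞, -17, -4, -∞, 0]
D(1):
  [0, -∞, 0, -13, 5]
  [-10, 0, 1, -12, -5]
  [-16, -11, 0, -20, -3]
  [-13, 4, -13, 0, 3]
  [-∞, -17, -4, -∞, 0]
D(2):
  [0, -∞, 0, -13, 5]
  [-10, 0, 1, -12, -5]
  [-16, -11, 0, -20, -3]
  [-6, 4, 5, 0, 3]
  [-27, -17, -4, -29, 0]
D(3):
  [0, -11, 0, -13, 5]
  [-10, 0, 1, -12, -2]
  [-16, -11, 0, -20, -3]
  [-6, 4, 5, 0, 3]
  [-20, -15, -4, -24, 0]
D(4):
  [0, -9, 0, -13, 5]
  [-10, 0, 1, -12, -2]
  [-16, -11, 0, -20, -3]
  [-6, 4, 5, 0, 3]
  [-20, -15, -4, -24, 0]
D(5):
  [0, -9, 1, -13, 5]
  [-10, 0, 1, -12, -2]
  [-16, -11, 0, -20, -3]
  [-6, 4, 5, 0, 3]
  [-20, -15, -4, -24, 0]
Key observation: every diagonal entry stays at the unit through all rounds, so no improving cycle exists.
Answer: CONVERGES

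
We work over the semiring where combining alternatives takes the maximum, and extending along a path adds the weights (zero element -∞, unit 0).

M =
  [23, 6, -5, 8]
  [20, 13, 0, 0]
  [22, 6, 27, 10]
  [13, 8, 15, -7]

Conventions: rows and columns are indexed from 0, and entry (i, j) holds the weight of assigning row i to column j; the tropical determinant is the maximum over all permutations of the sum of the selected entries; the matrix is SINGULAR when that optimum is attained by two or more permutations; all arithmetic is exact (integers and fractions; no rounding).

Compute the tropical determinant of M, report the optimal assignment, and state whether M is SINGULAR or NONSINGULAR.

σ = (0, 1, 2, 3): 23 + 13 + 27 + (-7) = 56
σ = (0, 1, 3, 2): 23 + 13 + 10 + 15 = 61
σ = (0, 2, 1, 3): 23 + 0 + 6 + (-7) = 22
σ = (0, 2, 3, 1): 23 + 0 + 10 + 8 = 41
σ = (0, 3, 1, 2): 23 + 0 + 6 + 15 = 44
σ = (0, 3, 2, 1): 23 + 0 + 27 + 8 = 58
σ = (1, 0, 2, 3): 6 + 20 + 27 + (-7) = 46
σ = (1, 0, 3, 2): 6 + 20 + 10 + 15 = 51
σ = (1, 2, 0, 3): 6 + 0 + 22 + (-7) = 21
σ = (1, 2, 3, 0): 6 + 0 + 10 + 13 = 29
σ = (1, 3, 0, 2): 6 + 0 + 22 + 15 = 43
σ = (1, 3, 2, 0): 6 + 0 + 27 + 13 = 46
σ = (2, 0, 1, 3): (-5) + 20 + 6 + (-7) = 14
σ = (2, 0, 3, 1): (-5) + 20 + 10 + 8 = 33
σ = (2, 1, 0, 3): (-5) + 13 + 22 + (-7) = 23
σ = (2, 1, 3, 0): (-5) + 13 + 10 + 13 = 31
σ = (2, 3, 0, 1): (-5) + 0 + 22 + 8 = 25
σ = (2, 3, 1, 0): (-5) + 0 + 6 + 13 = 14
σ = (3, 0, 1, 2): 8 + 20 + 6 + 15 = 49
σ = (3, 0, 2, 1): 8 + 20 + 27 + 8 = 63
σ = (3, 1, 0, 2): 8 + 13 + 22 + 15 = 58
σ = (3, 1, 2, 0): 8 + 13 + 27 + 13 = 61
σ = (3, 2, 0, 1): 8 + 0 + 22 + 8 = 38
σ = (3, 2, 1, 0): 8 + 0 + 6 + 13 = 27
Optimal value attained by: σ = (3, 0, 2, 1).
Answer: det⊕(M) = 63; verdict: NONSINGULAR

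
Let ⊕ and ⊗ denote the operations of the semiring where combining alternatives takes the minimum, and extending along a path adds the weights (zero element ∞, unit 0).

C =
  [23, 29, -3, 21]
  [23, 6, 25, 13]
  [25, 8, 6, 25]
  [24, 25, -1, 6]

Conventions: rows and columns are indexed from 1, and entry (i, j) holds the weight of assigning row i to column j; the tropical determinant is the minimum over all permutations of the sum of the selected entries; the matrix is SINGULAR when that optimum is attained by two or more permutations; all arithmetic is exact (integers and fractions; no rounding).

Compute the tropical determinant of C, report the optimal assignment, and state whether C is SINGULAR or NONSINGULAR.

σ = (1, 2, 3, 4): 23 + 6 + 6 + 6 = 41
σ = (1, 2, 4, 3): 23 + 6 + 25 + (-1) = 53
σ = (1, 3, 2, 4): 23 + 25 + 8 + 6 = 62
σ = (1, 3, 4, 2): 23 + 25 + 25 + 25 = 98
σ = (1, 4, 2, 3): 23 + 13 + 8 + (-1) = 43
σ = (1, 4, 3, 2): 23 + 13 + 6 + 25 = 67
σ = (2, 1, 3, 4): 29 + 23 + 6 + 6 = 64
σ = (2, 1, 4, 3): 29 + 23 + 25 + (-1) = 76
σ = (2, 3, 1, 4): 29 + 25 + 25 + 6 = 85
σ = (2, 3, 4, 1): 29 + 25 + 25 + 24 = 103
σ = (2, 4, 1, 3): 29 + 13 + 25 + (-1) = 66
σ = (2, 4, 3, 1): 29 + 13 + 6 + 24 = 72
σ = (3, 1, 2, 4): (-3) + 23 + 8 + 6 = 34
σ = (3, 1, 4, 2): (-3) + 23 + 25 + 25 = 70
σ = (3, 2, 1, 4): (-3) + 6 + 25 + 6 = 34
σ = (3, 2, 4, 1): (-3) + 6 + 25 + 24 = 52
σ = (3, 4, 1, 2): (-3) + 13 + 25 + 25 = 60
σ = (3, 4, 2, 1): (-3) + 13 + 8 + 24 = 42
σ = (4, 1, 2, 3): 21 + 23 + 8 + (-1) = 51
σ = (4, 1, 3, 2): 21 + 23 + 6 + 25 = 75
σ = (4, 2, 1, 3): 21 + 6 + 25 + (-1) = 51
σ = (4, 2, 3, 1): 21 + 6 + 6 + 24 = 57
σ = (4, 3, 1, 2): 21 + 25 + 25 + 25 = 96
σ = (4, 3, 2, 1): 21 + 25 + 8 + 24 = 78
Optimal value attained by: σ = (3, 1, 2, 4).
Answer: det⊕(C) = 34; verdict: SINGULAR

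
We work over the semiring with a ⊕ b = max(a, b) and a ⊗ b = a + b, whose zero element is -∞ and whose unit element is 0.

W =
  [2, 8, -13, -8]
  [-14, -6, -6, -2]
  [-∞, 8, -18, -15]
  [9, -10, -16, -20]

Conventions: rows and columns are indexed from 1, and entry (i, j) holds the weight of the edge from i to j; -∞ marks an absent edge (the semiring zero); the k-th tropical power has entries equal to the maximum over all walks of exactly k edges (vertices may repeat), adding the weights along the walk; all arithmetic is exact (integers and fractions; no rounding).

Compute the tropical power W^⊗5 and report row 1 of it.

W^⊗2:
  [4, 10, 2, 6]
  [7, 2, -12, -8]
  [-6, 2, 2, 6]
  [11, 17, -4, 1]
W^⊗3:
  [15, 12, 4, 8]
  [9, 15, -4, 0]
  [15, 10, -4, 0]
  [13, 19, 11, 15]
W^⊗4:
  [17, 23, 6, 10]
  [11, 17, 9, 13]
  [17, 23, 4, 8]
  [24, 21, 13, 17]
W^⊗5:
  [19, 25, 17, 21]
  [22, 19, 11, 15]
  [19, 25, 17, 21]
  [26, 32, 15, 19]
Answer: row 1 of W^⊗5 = [19, 25, 17, 21]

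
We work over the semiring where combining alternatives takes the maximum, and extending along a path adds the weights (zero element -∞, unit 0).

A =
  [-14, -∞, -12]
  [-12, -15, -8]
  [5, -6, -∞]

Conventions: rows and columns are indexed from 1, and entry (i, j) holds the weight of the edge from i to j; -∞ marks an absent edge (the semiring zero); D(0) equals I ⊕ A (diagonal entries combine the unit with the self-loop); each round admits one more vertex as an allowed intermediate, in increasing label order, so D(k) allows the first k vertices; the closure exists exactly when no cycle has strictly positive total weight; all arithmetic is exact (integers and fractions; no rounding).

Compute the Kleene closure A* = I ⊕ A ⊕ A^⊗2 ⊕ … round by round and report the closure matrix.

D(0):
  [0, -∞, -12]
  [-12, 0, -8]
  [5, -6, 0]
D(1):
  [0, -∞, -12]
  [-12, 0, -8]
  [5, -6, 0]
D(2):
  [0, -∞, -12]
  [-12, 0, -8]
  [5, -6, 0]
D(3):
  [0, -18, -12]
  [-3, 0, -8]
  [5, -6, 0]
Answer: A* = [[0, -18, -12], [-3, 0, -8], [5, -6, 0]]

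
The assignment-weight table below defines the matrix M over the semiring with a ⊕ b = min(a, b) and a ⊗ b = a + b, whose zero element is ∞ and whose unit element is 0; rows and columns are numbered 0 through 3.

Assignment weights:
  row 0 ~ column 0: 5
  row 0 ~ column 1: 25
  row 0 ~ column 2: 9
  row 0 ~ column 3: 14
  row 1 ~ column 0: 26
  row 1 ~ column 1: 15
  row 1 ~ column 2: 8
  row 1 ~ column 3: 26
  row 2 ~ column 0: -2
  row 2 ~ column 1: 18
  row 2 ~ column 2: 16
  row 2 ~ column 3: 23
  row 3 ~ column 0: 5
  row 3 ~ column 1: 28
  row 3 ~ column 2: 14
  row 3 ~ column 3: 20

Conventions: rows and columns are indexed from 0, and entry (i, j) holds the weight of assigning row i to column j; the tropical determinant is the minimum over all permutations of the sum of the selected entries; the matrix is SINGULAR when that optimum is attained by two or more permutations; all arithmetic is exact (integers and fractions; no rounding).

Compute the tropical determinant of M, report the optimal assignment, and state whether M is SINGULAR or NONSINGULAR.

σ = (0, 1, 2, 3): 5 + 15 + 16 + 20 = 56
σ = (0, 1, 3, 2): 5 + 15 + 23 + 14 = 57
σ = (0, 2, 1, 3): 5 + 8 + 18 + 20 = 51
σ = (0, 2, 3, 1): 5 + 8 + 23 + 28 = 64
σ = (0, 3, 1, 2): 5 + 26 + 18 + 14 = 63
σ = (0, 3, 2, 1): 5 + 26 + 16 + 28 = 75
σ = (1, 0, 2, 3): 25 + 26 + 16 + 20 = 87
σ = (1, 0, 3, 2): 25 + 26 + 23 + 14 = 88
σ = (1, 2, 0, 3): 25 + 8 + (-2) + 20 = 51
σ = (1, 2, 3, 0): 25 + 8 + 23 + 5 = 61
σ = (1, 3, 0, 2): 25 + 26 + (-2) + 14 = 63
σ = (1, 3, 2, 0): 25 + 26 + 16 + 5 = 72
σ = (2, 0, 1, 3): 9 + 26 + 18 + 20 = 73
σ = (2, 0, 3, 1): 9 + 26 + 23 + 28 = 86
σ = (2, 1, 0, 3): 9 + 15 + (-2) + 20 = 42
σ = (2, 1, 3, 0): 9 + 15 + 23 + 5 = 52
σ = (2, 3, 0, 1): 9 + 26 + (-2) + 28 = 61
σ = (2, 3, 1, 0): 9 + 26 + 18 + 5 = 58
σ = (3, 0, 1, 2): 14 + 26 + 18 + 14 = 72
σ = (3, 0, 2, 1): 14 + 26 + 16 + 28 = 84
σ = (3, 1, 0, 2): 14 + 15 + (-2) + 14 = 41
σ = (3, 1, 2, 0): 14 + 15 + 16 + 5 = 50
σ = (3, 2, 0, 1): 14 + 8 + (-2) + 28 = 48
σ = (3, 2, 1, 0): 14 + 8 + 18 + 5 = 45
Optimal value attained by: σ = (3, 1, 0, 2).
Answer: det⊕(M) = 41; verdict: NONSINGULAR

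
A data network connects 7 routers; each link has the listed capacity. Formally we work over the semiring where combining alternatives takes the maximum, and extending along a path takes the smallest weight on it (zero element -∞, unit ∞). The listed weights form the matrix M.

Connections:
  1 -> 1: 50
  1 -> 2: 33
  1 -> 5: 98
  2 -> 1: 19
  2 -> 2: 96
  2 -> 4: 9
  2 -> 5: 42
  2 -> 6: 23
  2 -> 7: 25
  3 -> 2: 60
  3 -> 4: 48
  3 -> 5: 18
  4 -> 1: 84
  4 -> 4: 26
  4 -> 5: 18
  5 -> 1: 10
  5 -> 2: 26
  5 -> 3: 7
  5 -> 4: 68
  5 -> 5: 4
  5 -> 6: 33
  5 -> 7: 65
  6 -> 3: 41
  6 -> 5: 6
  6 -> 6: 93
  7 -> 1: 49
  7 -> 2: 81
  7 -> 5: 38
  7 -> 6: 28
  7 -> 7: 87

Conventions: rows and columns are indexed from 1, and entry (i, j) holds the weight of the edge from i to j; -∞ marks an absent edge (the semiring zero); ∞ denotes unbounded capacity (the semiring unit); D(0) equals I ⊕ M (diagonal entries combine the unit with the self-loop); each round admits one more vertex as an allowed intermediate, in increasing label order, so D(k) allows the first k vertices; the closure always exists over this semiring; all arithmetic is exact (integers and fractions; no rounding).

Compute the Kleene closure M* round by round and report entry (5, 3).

D(0):
  [∞, 33, -∞, -∞, 98, -∞, -∞]
  [19, ∞, -∞, 9, 42, 23, 25]
  [-∞, 60, ∞, 48, 18, -∞, -∞]
  [84, -∞, -∞, ∞, 18, -∞, -∞]
  [10, 26, 7, 68, ∞, 33, 65]
  [-∞, -∞, 41, -∞, 6, ∞, -∞]
  [49, 81, -∞, -∞, 38, 28, ∞]
D(1):
  [∞, 33, -∞, -∞, 98, -∞, -∞]
  [19, ∞, -∞, 9, 42, 23, 25]
  [-∞, 60, ∞, 48, 18, -∞, -∞]
  [84, 33, -∞, ∞, 84, -∞, -∞]
  [10, 26, 7, 68, ∞, 33, 65]
  [-∞, -∞, 41, -∞, 6, ∞, -∞]
  [49, 81, -∞, -∞, 49, 28, ∞]
D(2):
  [∞, 33, -∞, 9, 98, 23, 25]
  [19, ∞, -∞, 9, 42, 23, 25]
  [19, 60, ∞, 48, 42, 23, 25]
  [84, 33, -∞, ∞, 84, 23, 25]
  [19, 26, 7, 68, ∞, 33, 65]
  [-∞, -∞, 41, -∞, 6, ∞, -∞]
  [49, 81, -∞, 9, 49, 28, ∞]
D(3):
  [∞, 33, -∞, 9, 98, 23, 25]
  [19, ∞, -∞, 9, 42, 23, 25]
  [19, 60, ∞, 48, 42, 23, 25]
  [84, 33, -∞, ∞, 84, 23, 25]
  [19, 26, 7, 68, ∞, 33, 65]
  [19, 41, 41, 41, 41, ∞, 25]
  [49, 81, -∞, 9, 49, 28, ∞]
D(4):
  [∞, 33, -∞, 9, 98, 23, 25]
  [19, ∞, -∞, 9, 42, 23, 25]
  [48, 60, ∞, 48, 48, 23, 25]
  [84, 33, -∞, ∞, 84, 23, 25]
  [68, 33, 7, 68, ∞, 33, 65]
  [41, 41, 41, 41, 41, ∞, 25]
  [49, 81, -∞, 9, 49, 28, ∞]
D(5):
  [∞, 33, 7, 68, 98, 33, 65]
  [42, ∞, 7, 42, 42, 33, 42]
  [48, 60, ∞, 48, 48, 33, 48]
  [84, 33, 7, ∞, 84, 33, 65]
  [68, 33, 7, 68, ∞, 33, 65]
  [41, 41, 41, 41, 41, ∞, 41]
  [49, 81, 7, 49, 49, 33, ∞]
D(6):
  [∞, 33, 33, 68, 98, 33, 65]
  [42, ∞, 33, 42, 42, 33, 42]
  [48, 60, ∞, 48, 48, 33, 48]
  [84, 33, 33, ∞, 84, 33, 65]
  [68, 33, 33, 68, ∞, 33, 65]
  [41, 41, 41, 41, 41, ∞, 41]
  [49, 81, 33, 49, 49, 33, ∞]
D(7):
  [∞, 65, 33, 68, 98, 33, 65]
  [42, ∞, 33, 42, 42, 33, 42]
  [48, 60, ∞, 48, 48, 33, 48]
  [84, 65, 33, ∞, 84, 33, 65]
  [68, 65, 33, 68, ∞, 33, 65]
  [41, 41, 41, 41, 41, ∞, 41]
  [49, 81, 33, 49, 49, 33, ∞]
Answer: M*[5][3] = 33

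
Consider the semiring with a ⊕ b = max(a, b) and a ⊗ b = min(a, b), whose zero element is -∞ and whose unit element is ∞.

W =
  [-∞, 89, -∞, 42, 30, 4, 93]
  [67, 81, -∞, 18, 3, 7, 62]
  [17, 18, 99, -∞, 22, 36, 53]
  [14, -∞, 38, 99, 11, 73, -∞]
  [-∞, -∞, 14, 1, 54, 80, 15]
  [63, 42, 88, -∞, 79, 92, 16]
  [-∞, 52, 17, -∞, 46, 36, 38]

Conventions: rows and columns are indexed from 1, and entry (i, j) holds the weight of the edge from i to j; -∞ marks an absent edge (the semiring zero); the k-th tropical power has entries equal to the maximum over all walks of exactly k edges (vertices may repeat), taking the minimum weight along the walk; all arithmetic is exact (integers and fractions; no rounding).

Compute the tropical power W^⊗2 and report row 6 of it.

W^⊗2:
  [67, 81, 38, 42, 46, 42, 62]
  [67, 81, 18, 42, 46, 36, 67]
  [36, 52, 99, 18, 46, 36, 53]
  [63, 42, 73, 99, 73, 73, 38]
  [63, 42, 80, 1, 79, 80, 16]
  [63, 63, 88, 42, 79, 92, 63]
  [52, 52, 36, 18, 46, 46, 52]
Answer: row 6 of W^⊗2 = [63, 63, 88, 42, 79, 92, 63]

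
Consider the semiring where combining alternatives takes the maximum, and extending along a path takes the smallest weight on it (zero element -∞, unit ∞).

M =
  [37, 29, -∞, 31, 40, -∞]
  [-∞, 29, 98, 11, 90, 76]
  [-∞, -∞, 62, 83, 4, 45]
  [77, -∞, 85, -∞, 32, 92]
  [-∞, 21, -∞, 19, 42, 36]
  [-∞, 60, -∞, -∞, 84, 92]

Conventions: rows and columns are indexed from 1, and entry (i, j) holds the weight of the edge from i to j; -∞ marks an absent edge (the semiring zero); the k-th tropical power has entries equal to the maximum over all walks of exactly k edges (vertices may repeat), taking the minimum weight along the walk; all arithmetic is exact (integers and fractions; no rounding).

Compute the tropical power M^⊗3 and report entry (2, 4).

M^⊗2:
  [37, 29, 31, 31, 40, 36]
  [11, 60, 62, 83, 76, 76]
  [77, 45, 83, 62, 45, 83]
  [37, 60, 62, 83, 84, 92]
  [19, 36, 21, 19, 42, 36]
  [-∞, 60, 60, 19, 84, 92]
M^⊗3:
  [37, 36, 31, 31, 40, 36]
  [77, 60, 83, 62, 76, 83]
  [62, 60, 62, 83, 83, 83]
  [77, 60, 83, 62, 84, 92]
  [19, 36, 36, 21, 42, 36]
  [19, 60, 60, 60, 84, 92]
Key observation: the optimum is the walk 2->3->3->4, with weight 98 min 62 min 83 = 62.
Optimal value attained by: walk 2->3->3->4.
Answer: (M^⊗3)[2][4] = 62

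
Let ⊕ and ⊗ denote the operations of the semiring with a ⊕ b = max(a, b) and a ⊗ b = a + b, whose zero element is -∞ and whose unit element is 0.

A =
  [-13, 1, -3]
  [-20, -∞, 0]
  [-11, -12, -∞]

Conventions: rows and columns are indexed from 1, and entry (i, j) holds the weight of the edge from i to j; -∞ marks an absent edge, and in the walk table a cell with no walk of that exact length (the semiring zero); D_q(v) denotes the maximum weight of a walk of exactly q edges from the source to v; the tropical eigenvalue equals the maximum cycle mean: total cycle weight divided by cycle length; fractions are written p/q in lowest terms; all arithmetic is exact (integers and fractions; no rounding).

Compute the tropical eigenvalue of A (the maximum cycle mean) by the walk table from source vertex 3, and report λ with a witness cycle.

q=0: [-∞, -∞, 0]
q=1: [-11, -12, -∞]
q=2: [-24, -10, -12]
q=3: [-23, -23, -10]
Optimal cycle mean attained by: cycle 1->2->3->1, total 1 + 0 + (-11), length 3.
Answer: λ = -10/3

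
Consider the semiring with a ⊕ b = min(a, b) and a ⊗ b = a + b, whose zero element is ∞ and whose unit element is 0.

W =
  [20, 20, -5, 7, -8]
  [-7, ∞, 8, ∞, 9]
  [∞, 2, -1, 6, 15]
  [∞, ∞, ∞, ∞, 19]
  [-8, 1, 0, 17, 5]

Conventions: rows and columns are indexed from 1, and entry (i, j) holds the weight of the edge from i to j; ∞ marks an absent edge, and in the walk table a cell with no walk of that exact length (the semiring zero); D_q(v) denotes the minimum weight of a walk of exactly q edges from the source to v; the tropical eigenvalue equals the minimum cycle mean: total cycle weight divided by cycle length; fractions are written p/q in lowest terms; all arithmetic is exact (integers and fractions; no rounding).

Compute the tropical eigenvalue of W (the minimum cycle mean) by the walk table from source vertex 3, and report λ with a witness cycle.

q=0: [∞, ∞, 0, ∞, ∞]
q=1: [∞, 2, -1, 6, 15]
q=2: [-5, 1, -2, 5, 11]
q=3: [-6, 0, -10, 2, -13]
q=4: [-21, -12, -13, -4, -14]
q=5: [-22, -13, -26, -14, -29]
Optimal cycle mean attained by: cycle 1->5->1, total (-8) + (-8), length 2.
Answer: λ = -8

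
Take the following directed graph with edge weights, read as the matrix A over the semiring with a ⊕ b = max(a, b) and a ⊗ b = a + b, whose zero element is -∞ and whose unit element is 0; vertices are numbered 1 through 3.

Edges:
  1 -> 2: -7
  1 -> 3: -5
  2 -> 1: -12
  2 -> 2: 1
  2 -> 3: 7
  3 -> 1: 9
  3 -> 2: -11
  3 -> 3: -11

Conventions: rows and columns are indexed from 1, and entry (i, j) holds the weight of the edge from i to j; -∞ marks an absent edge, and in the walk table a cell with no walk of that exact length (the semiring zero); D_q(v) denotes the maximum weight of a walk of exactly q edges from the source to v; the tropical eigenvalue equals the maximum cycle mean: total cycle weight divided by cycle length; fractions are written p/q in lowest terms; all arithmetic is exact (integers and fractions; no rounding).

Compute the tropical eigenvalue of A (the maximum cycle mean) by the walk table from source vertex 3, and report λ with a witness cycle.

q=0: [-∞, -∞, 0]
q=1: [9, -11, -11]
q=2: [-2, 2, 4]
q=3: [13, 3, 9]
Optimal cycle mean attained by: cycle 1->2->3->1, total (-7) + 7 + 9, length 3.
Answer: λ = 3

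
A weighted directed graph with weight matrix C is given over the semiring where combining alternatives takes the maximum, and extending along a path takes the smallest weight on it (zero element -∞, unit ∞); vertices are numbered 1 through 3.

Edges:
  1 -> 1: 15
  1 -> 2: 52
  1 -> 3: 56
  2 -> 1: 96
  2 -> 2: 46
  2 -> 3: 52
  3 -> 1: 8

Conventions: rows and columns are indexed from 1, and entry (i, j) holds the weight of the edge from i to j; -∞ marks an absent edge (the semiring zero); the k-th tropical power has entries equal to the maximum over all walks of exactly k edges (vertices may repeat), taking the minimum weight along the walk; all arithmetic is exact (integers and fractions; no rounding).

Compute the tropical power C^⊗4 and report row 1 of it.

C^⊗2:
  [52, 46, 52]
  [46, 52, 56]
  [8, 8, 8]
C^⊗3:
  [46, 52, 52]
  [52, 46, 52]
  [8, 8, 8]
C^⊗4:
  [52, 46, 52]
  [46, 52, 52]
  [8, 8, 8]
Answer: row 1 of C^⊗4 = [52, 46, 52]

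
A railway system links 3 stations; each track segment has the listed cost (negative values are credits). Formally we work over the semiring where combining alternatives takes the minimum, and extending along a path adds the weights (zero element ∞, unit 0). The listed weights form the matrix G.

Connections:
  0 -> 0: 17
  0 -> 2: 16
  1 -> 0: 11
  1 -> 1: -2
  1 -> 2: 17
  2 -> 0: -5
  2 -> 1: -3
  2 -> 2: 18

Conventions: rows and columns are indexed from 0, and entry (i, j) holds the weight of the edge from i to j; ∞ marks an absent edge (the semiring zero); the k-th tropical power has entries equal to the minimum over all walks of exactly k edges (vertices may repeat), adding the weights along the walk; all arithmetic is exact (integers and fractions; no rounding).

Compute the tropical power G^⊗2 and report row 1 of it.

G^⊗2:
  [11, 13, 33]
  [9, -4, 15]
  [8, -5, 11]
Answer: row 1 of G^⊗2 = [9, -4, 15]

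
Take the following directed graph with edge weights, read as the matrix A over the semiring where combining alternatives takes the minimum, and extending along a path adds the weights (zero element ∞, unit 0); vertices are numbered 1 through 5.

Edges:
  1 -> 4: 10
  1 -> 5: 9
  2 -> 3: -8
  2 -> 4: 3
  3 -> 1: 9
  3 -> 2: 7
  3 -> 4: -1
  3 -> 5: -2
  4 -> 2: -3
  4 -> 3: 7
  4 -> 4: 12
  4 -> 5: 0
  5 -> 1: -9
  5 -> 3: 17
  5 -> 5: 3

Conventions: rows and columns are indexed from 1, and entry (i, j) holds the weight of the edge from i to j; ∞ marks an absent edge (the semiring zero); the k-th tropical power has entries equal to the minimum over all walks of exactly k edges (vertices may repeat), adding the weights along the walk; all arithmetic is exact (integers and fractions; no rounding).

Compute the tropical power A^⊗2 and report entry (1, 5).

A^⊗2:
  [0, 7, 17, 22, 10]
  [1, -1, 10, -9, -10]
  [-11, -4, -1, 10, -1]
  [-9, 9, -11, 0, 3]
  [-6, 24, 20, 1, 0]
Key observation: the optimum is the walk 1->4->5, with weight 10 + 0 = 10.
Optimal value attained by: walk 1->4->5.
Answer: (A^⊗2)[1][5] = 10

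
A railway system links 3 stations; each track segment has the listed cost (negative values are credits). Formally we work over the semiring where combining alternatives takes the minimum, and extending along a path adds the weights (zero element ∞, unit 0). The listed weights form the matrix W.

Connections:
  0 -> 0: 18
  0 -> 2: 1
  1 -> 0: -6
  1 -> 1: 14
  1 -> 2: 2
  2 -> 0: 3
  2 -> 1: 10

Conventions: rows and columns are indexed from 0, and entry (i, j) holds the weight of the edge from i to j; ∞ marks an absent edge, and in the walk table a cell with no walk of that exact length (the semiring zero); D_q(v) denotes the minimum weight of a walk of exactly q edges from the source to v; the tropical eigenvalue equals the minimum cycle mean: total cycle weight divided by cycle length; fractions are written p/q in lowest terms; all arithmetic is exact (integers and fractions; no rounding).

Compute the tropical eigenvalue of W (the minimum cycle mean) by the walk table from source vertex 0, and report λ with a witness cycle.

q=0: [0, ∞, ∞]
q=1: [18, ∞, 1]
q=2: [4, 11, 19]
q=3: [5, 25, 5]
Optimal cycle mean attained by: cycle 0->2->1->0, total 1 + 10 + (-6), length 3.
Answer: λ = 5/3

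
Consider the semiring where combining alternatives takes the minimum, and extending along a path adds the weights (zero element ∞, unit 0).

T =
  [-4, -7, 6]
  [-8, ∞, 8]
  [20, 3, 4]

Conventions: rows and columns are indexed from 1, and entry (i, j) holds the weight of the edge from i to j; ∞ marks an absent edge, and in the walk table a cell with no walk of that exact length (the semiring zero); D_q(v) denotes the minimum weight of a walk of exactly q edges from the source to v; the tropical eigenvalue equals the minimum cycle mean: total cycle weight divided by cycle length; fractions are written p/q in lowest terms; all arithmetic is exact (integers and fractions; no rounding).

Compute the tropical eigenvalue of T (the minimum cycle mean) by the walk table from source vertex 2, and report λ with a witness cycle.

q=0: [∞, 0, ∞]
q=1: [-8, ∞, 8]
q=2: [-12, -15, -2]
q=3: [-23, -19, -7]
Optimal cycle mean attained by: cycle 1->2->1, total (-7) + (-8), length 2.
Answer: λ = -15/2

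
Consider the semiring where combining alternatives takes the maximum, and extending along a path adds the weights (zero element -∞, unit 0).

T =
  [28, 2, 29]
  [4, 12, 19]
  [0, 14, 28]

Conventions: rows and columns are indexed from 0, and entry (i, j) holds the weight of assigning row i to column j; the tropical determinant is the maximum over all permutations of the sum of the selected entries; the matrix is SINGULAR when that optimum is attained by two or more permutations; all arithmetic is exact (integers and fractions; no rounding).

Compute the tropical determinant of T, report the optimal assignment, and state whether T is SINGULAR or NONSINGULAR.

σ = (0, 1, 2): 28 + 12 + 28 = 68
σ = (0, 2, 1): 28 + 19 + 14 = 61
σ = (1, 0, 2): 2 + 4 + 28 = 34
σ = (1, 2, 0): 2 + 19 + 0 = 21
σ = (2, 0, 1): 29 + 4 + 14 = 47
σ = (2, 1, 0): 29 + 12 + 0 = 41
Optimal value attained by: σ = (0, 1, 2).
Answer: det⊕(T) = 68; verdict: NONSINGULAR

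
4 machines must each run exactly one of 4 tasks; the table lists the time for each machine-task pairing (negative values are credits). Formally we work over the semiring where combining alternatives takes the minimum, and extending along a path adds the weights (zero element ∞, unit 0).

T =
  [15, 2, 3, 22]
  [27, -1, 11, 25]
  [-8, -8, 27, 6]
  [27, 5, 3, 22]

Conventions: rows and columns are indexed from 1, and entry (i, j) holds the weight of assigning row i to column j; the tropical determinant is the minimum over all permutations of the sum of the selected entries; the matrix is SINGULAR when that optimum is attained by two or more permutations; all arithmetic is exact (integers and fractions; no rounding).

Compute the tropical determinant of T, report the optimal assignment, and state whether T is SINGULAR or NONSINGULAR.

σ = (1, 2, 3, 4): 15 + (-1) + 27 + 22 = 63
σ = (1, 2, 4, 3): 15 + (-1) + 6 + 3 = 23
σ = (1, 3, 2, 4): 15 + 11 + (-8) + 22 = 40
σ = (1, 3, 4, 2): 15 + 11 + 6 + 5 = 37
σ = (1, 4, 2, 3): 15 + 25 + (-8) + 3 = 35
σ = (1, 4, 3, 2): 15 + 25 + 27 + 5 = 72
σ = (2, 1, 3, 4): 2 + 27 + 27 + 22 = 78
σ = (2, 1, 4, 3): 2 + 27 + 6 + 3 = 38
σ = (2, 3, 1, 4): 2 + 11 + (-8) + 22 = 27
σ = (2, 3, 4, 1): 2 + 11 + 6 + 27 = 46
σ = (2, 4, 1, 3): 2 + 25 + (-8) + 3 = 22
σ = (2, 4, 3, 1): 2 + 25 + 27 + 27 = 81
σ = (3, 1, 2, 4): 3 + 27 + (-8) + 22 = 44
σ = (3, 1, 4, 2): 3 + 27 + 6 + 5 = 41
σ = (3, 2, 1, 4): 3 + (-1) + (-8) + 22 = 16
σ = (3, 2, 4, 1): 3 + (-1) + 6 + 27 = 35
σ = (3, 4, 1, 2): 3 + 25 + (-8) + 5 = 25
σ = (3, 4, 2, 1): 3 + 25 + (-8) + 27 = 47
σ = (4, 1, 2, 3): 22 + 27 + (-8) + 3 = 44
σ = (4, 1, 3, 2): 22 + 27 + 27 + 5 = 81
σ = (4, 2, 1, 3): 22 + (-1) + (-8) + 3 = 16
σ = (4, 2, 3, 1): 22 + (-1) + 27 + 27 = 75
σ = (4, 3, 1, 2): 22 + 11 + (-8) + 5 = 30
σ = (4, 3, 2, 1): 22 + 11 + (-8) + 27 = 52
Optimal value attained by: σ = (3, 2, 1, 4).
Answer: det⊕(T) = 16; verdict: SINGULAR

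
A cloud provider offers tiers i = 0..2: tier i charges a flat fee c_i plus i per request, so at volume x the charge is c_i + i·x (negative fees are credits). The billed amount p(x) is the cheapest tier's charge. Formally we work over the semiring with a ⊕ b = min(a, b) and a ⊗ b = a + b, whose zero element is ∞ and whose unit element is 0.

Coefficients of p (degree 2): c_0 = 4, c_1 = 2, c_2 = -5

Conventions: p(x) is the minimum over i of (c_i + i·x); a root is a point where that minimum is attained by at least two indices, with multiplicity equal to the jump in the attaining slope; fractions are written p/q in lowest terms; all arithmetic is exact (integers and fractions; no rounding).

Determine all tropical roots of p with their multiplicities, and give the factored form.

hull edge (i=0, c=4) to (i=2, c=-5): slope -9/2, span 2
Factored form: p(x) = -5 ⊗ (x ⊕ 9/2) ⊗ (x ⊕ 9/2)
Answer: roots = 9/2 (mult 2)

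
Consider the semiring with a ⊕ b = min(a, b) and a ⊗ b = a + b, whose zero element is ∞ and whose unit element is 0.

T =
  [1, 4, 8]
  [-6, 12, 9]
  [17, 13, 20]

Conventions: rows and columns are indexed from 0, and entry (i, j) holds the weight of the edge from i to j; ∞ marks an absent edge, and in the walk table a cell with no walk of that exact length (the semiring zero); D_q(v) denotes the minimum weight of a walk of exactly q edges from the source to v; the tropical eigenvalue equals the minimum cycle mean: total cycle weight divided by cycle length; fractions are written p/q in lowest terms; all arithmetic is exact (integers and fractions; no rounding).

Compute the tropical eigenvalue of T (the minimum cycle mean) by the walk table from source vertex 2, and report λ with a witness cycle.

q=0: [∞, ∞, 0]
q=1: [17, 13, 20]
q=2: [7, 21, 22]
q=3: [8, 11, 15]
Optimal cycle mean attained by: cycle 0->1->0, total 4 + (-6), length 2.
Answer: λ = -1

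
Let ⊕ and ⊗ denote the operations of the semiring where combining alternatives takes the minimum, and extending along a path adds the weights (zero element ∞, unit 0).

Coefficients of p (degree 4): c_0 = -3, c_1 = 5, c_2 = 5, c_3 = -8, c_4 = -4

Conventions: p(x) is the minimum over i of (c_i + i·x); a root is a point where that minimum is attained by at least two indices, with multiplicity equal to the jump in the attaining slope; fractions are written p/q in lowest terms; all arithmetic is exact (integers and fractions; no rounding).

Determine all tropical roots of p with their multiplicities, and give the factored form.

hull edge (i=0, c=-3) to (i=3, c=-8): slope -5/3, span 3
hull edge (i=3, c=-8) to (i=4, c=-4): slope 4, span 1
Factored form: p(x) = -4 ⊗ (x ⊕ (-4)) ⊗ (x ⊕ 5/3) ⊗ (x ⊕ 5/3) ⊗ (x ⊕ 5/3)
Answer: roots = -4 (mult 1), 5/3 (mult 3)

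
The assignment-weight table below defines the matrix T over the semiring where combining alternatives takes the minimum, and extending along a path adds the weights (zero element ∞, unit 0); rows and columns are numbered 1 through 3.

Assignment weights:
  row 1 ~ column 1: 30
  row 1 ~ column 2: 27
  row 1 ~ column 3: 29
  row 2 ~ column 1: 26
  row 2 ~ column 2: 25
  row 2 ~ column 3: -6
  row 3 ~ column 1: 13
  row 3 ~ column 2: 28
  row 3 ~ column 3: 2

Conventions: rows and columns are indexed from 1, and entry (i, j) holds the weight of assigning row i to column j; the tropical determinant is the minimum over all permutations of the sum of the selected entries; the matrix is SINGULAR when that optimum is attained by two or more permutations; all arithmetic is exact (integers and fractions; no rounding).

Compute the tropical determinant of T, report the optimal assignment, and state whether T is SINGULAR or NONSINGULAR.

σ = (1, 2, 3): 30 + 25 + 2 = 57
σ = (1, 3, 2): 30 + (-6) + 28 = 52
σ = (2, 1, 3): 27 + 26 + 2 = 55
σ = (2, 3, 1): 27 + (-6) + 13 = 34
σ = (3, 1, 2): 29 + 26 + 28 = 83
σ = (3, 2, 1): 29 + 25 + 13 = 67
Optimal value attained by: σ = (2, 3, 1).
Answer: det⊕(T) = 34; verdict: NONSINGULAR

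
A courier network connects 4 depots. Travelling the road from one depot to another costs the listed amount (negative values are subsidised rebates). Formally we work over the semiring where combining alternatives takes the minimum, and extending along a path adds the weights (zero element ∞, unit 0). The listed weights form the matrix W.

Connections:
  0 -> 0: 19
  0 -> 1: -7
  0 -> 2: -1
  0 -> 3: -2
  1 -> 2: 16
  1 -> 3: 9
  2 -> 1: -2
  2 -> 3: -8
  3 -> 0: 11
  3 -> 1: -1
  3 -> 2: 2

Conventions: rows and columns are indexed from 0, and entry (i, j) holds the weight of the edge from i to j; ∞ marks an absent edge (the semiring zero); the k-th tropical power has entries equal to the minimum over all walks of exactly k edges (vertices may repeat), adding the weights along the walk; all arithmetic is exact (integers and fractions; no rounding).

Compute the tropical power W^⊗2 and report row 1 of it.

W^⊗2:
  [9, -3, 0, -9]
  [20, 8, 11, 8]
  [3, -9, -6, 7]
  [30, 0, 10, -6]
Answer: row 1 of W^⊗2 = [20, 8, 11, 8]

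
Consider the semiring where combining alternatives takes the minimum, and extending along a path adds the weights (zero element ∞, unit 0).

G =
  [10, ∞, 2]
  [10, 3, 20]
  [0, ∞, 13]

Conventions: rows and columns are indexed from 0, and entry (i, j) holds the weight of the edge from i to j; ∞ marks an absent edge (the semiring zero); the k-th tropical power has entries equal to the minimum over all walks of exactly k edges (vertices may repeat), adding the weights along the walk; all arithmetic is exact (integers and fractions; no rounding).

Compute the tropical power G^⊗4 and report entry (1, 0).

G^⊗2:
  [2, ∞, 12]
  [13, 6, 12]
  [10, ∞, 2]
G^⊗3:
  [12, ∞, 4]
  [12, 9, 15]
  [2, ∞, 12]
G^⊗4:
  [4, ∞, 14]
  [15, 12, 14]
  [12, ∞, 4]
Key observation: the optimum is the walk 1->1->0->2->0, with weight 3 + 10 + 2 + 0 = 15.
Optimal value attained by: walk 1->1->0->2->0.
Answer: (G^⊗4)[1][0] = 15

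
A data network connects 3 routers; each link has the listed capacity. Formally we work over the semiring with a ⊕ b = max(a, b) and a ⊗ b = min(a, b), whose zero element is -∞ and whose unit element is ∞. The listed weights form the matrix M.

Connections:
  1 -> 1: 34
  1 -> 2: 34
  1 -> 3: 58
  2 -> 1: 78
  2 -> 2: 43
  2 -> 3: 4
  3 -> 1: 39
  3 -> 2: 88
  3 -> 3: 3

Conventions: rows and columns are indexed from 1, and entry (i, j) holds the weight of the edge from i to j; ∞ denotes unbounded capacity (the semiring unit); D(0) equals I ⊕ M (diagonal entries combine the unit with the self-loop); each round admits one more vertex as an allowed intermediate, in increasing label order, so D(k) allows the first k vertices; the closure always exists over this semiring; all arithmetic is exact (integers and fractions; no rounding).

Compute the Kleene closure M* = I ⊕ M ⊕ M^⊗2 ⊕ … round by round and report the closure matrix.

D(0):
  [∞, 34, 58]
  [78, ∞, 4]
  [39, 88, ∞]
D(1):
  [∞, 34, 58]
  [78, ∞, 58]
  [39, 88, ∞]
D(2):
  [∞, 34, 58]
  [78, ∞, 58]
  [78, 88, ∞]
D(3):
  [∞, 58, 58]
  [78, ∞, 58]
  [78, 88, ∞]
Answer: M* = [[∞, 58, 58], [78, ∞, 58], [78, 88, ∞]]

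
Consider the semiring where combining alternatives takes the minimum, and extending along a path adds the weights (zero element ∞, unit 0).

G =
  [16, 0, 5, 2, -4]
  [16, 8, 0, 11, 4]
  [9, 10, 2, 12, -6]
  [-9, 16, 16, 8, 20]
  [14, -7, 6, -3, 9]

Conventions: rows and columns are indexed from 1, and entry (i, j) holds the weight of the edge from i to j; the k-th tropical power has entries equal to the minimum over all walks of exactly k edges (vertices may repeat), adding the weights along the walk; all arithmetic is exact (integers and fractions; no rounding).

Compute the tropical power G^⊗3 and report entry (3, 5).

G^⊗2:
  [-7, -11, 0, -7, -1]
  [2, -3, 2, 1, -6]
  [3, -13, 0, -9, -4]
  [-1, -9, -4, -7, -13]
  [-12, 1, -7, 4, -3]
G^⊗3:
  [-16, -8, -11, -5, -11]
  [-8, -13, -3, -9, -4]
  [-18, -11, -13, -7, -9]
  [-16, -20, -9, -16, -10]
  [-5, -12, -7, -10, -16]
Key observation: the optimum is the walk 3->5->2->5, with weight (-6) + (-7) + 4 = -9.
Optimal value attained by: walk 3->5->2->5.
Answer: (G^⊗3)[3][5] = -9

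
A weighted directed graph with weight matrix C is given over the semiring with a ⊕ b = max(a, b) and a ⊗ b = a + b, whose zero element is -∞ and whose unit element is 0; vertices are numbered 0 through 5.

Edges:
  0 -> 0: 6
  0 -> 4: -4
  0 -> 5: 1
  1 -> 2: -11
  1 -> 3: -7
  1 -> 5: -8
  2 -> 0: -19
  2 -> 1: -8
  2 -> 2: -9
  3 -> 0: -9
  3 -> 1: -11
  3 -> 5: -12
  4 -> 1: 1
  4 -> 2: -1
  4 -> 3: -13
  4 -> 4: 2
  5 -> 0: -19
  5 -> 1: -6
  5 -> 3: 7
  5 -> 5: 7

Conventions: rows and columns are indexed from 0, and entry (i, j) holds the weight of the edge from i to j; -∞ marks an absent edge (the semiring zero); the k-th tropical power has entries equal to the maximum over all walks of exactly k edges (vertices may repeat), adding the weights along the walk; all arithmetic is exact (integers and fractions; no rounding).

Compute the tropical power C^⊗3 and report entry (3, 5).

C^⊗2:
  [12, -3, -5, 8, 2, 8]
  [-16, -14, -20, -1, -∞, -1]
  [-13, -17, -18, -15, -23, -16]
  [-3, -18, -22, -5, -13, -5]
  [-20, 3, 1, -6, 4, -7]
  [-2, 1, -17, 14, -23, 14]
C^⊗3:
  [18, 3, 1, 15, 8, 15]
  [-10, -7, -25, 6, -20, 6]
  [-7, -22, -24, -9, -17, -9]
  [3, -11, -14, 2, -7, 2]
  [-14, 5, 3, 0, 6, 0]
  [5, 8, -10, 21, -6, 21]
Key observation: the optimum is the walk 3->5->5->5, with weight (-12) + 7 + 7 = 2.
Optimal value attained by: walk 3->5->5->5.
Answer: (C^⊗3)[3][5] = 2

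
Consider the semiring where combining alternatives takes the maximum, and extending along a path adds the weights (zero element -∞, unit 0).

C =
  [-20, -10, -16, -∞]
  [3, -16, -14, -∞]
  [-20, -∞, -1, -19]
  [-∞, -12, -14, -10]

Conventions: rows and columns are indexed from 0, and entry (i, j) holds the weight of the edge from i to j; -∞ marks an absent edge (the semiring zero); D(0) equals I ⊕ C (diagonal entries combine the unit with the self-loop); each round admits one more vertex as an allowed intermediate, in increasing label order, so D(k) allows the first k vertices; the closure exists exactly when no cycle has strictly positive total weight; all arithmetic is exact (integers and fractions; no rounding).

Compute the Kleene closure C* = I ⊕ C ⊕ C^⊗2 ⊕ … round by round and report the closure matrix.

D(0):
  [0, -10, -16, -∞]
  [3, 0, -14, -∞]
  [-20, -∞, 0, -19]
  [-∞, -12, -14, 0]
D(1):
  [0, -10, -16, -∞]
  [3, 0, -13, -∞]
  [-20, -30, 0, -19]
  [-∞, -12, -14, 0]
D(2):
  [0, -10, -16, -∞]
  [3, 0, -13, -∞]
  [-20, -30, 0, -19]
  [-9, -12, -14, 0]
D(3):
  [0, -10, -16, -35]
  [3, 0, -13, -32]
  [-20, -30, 0, -19]
  [-9, -12, -14, 0]
D(4):
  [0, -10, -16, -35]
  [3, 0, -13, -32]
  [-20, -30, 0, -19]
  [-9, -12, -14, 0]
Answer: C* = [[0, -10, -16, -35], [3, 0, -13, -32], [-20, -30, 0, -19], [-9, -12, -14, 0]]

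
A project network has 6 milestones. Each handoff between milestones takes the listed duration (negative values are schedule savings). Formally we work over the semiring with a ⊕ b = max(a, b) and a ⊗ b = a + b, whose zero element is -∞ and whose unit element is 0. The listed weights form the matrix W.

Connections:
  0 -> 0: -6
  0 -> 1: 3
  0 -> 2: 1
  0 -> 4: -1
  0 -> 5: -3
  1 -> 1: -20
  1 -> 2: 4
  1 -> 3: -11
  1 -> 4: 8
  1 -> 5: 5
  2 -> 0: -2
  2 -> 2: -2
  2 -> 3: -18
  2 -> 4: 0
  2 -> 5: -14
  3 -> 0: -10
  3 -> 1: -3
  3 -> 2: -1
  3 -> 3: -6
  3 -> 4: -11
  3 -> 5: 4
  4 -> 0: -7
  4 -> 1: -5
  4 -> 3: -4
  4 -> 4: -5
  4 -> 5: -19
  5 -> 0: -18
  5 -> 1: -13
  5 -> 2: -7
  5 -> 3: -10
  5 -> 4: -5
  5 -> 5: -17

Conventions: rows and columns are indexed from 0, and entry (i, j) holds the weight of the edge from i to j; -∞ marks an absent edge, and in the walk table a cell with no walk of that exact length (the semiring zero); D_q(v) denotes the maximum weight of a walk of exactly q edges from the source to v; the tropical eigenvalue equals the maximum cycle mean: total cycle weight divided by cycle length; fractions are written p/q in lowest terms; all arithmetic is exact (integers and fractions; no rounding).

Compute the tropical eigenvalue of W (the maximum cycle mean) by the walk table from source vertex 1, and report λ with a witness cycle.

q=0: [-∞, 0, -∞, -∞, -∞, -∞]
q=1: [-∞, -20, 4, -11, 8, 5]
q=2: [2, 3, 2, 4, 4, -7]
q=3: [0, 5, 7, 0, 11, 8]
q=4: [5, 6, 9, 7, 13, 10]
q=5: [7, 8, 10, 9, 14, 11]
q=6: [8, 10, 12, 10, 16, 13]
Optimal cycle mean attained by: cycle 0->1->2->0, total 3 + 4 + (-2), length 3.
Answer: λ = 5/3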